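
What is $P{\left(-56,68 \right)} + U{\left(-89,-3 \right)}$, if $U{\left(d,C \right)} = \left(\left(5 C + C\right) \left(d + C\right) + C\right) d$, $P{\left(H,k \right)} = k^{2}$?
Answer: $-142493$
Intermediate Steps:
$U{\left(d,C \right)} = d \left(C + 6 C \left(C + d\right)\right)$ ($U{\left(d,C \right)} = \left(6 C \left(C + d\right) + C\right) d = \left(C + 6 C \left(C + d\right)\right) d = d \left(C + 6 C \left(C + d\right)\right)$)
$P{\left(-56,68 \right)} + U{\left(-89,-3 \right)} = 68^{2} - - 267 \left(1 + 6 \left(-3\right) + 6 \left(-89\right)\right) = 4624 - - 267 \left(1 - 18 - 534\right) = 4624 - \left(-267\right) \left(-551\right) = 4624 - 147117 = -142493$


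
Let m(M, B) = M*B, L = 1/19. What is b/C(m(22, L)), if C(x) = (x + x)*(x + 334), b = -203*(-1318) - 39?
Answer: 96572915/280192 ≈ 344.67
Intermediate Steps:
L = 1/19 ≈ 0.052632
m(M, B) = B*M
b = 267515 (b = 267554 - 39 = 267515)
C(x) = 2*x*(334 + x) (C(x) = (2*x)*(334 + x) = 2*x*(334 + x))
b/C(m(22, L)) = 267515/((2*((1/19)*22)*(334 + (1/19)*22))) = 267515/((2*(22/19)*(334 + 22/19))) = 267515/((2*(22/19)*(6368/19))) = 267515/(280192/361) = 267515*(361/280192) = 96572915/280192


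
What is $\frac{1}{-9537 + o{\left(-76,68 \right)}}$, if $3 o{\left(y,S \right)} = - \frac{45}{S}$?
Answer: $- \frac{68}{648531} \approx -0.00010485$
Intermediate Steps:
$o{\left(y,S \right)} = - \frac{15}{S}$ ($o{\left(y,S \right)} = \frac{\left(-45\right) \frac{1}{S}}{3} = - \frac{15}{S}$)
$\frac{1}{-9537 + o{\left(-76,68 \right)}} = \frac{1}{-9537 - \frac{15}{68}} = \frac{1}{- \frac{648531}{68}} = - \frac{68}{648531}$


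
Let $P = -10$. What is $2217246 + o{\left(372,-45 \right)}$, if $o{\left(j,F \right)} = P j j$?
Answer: $833406$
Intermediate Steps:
$o{\left(j,F \right)} = - 10 j^{2}$ ($o{\left(j,F \right)} = - 10 j j = - 10 j^{2}$)
$2217246 + o{\left(372,-45 \right)} = 2217246 - 10 \cdot 372^{2} = 2217246 - 1383840 = 833406$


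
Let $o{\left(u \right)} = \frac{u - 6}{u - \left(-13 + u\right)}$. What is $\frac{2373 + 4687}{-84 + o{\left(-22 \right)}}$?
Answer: $- \frac{4589}{56} \approx -81.946$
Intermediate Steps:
$o{\left(u \right)} = - \frac{6}{13} + \frac{u}{13}$ ($o{\left(u \right)} = \frac{-6 + u}{13} = \left(-6 + u\right) \frac{1}{13} = - \frac{6}{13} + \frac{u}{13}$)
$\frac{2373 + 4687}{-84 + o{\left(-22 \right)}} = \frac{2373 + 4687}{-84 + \left(- \frac{6}{13} + \frac{1}{13} \left(-22\right)\right)} = \frac{7060}{-84 - \frac{28}{13}} = \frac{7060}{- \frac{1120}{13}} = 7060 \left(- \frac{13}{1120}\right) = - \frac{4589}{56}$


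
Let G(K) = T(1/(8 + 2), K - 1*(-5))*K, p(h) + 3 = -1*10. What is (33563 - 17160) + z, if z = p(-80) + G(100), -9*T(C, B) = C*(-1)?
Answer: 147520/9 ≈ 16391.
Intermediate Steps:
p(h) = -13 (p(h) = -3 - 1*10 = -3 - 10 = -13)
T(C, B) = C/9 (T(C, B) = -C*(-1)/9 = -(-1)*C/9 = C/9)
G(K) = K/90 (G(K) = (1/(9*(8 + 2)))*K = ((⅑)/10)*K = ((⅑)*(⅒))*K = K/90)
z = -107/9 (z = -13 + (1/90)*100 = -13 + 10/9 = -107/9 ≈ -11.889)
(33563 - 17160) + z = (33563 - 17160) - 107/9 = 16403 - 107/9 = 147520/9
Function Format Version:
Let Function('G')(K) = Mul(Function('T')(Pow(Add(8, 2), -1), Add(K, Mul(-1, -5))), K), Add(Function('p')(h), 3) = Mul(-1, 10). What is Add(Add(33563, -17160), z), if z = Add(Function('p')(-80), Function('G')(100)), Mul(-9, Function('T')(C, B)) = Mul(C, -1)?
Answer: Rational(147520, 9) ≈ 16391.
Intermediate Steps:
Function('p')(h) = -13 (Function('p')(h) = Add(-3, Mul(-1, 10)) = Add(-3, -10) = -13)
Function('T')(C, B) = Mul(Rational(1, 9), C) (Function('T')(C, B) = Mul(Rational(-1, 9), Mul(C, -1)) = Mul(Rational(-1, 9), Mul(-1, C)) = Mul(Rational(1, 9), C))
Function('G')(K) = Mul(Rational(1, 90), K) (Function('G')(K) = Mul(Mul(Rational(1, 9), Pow(Add(8, 2), -1)), K) = Mul(Mul(Rational(1, 9), Pow(10, -1)), K) = Mul(Mul(Rational(1, 9), Rational(1, 10)), K) = Mul(Rational(1, 90), K))
z = Rational(-107, 9) (z = Add(-13, Mul(Rational(1, 90), 100)) = Add(-13, Rational(10, 9)) = Rational(-107, 9) ≈ -11.889)
Add(Add(33563, -17160), z) = Add(Add(33563, -17160), Rational(-107, 9)) = Add(16403, Rational(-107, 9)) = Rational(147520, 9)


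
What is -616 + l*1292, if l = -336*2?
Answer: -868840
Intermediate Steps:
l = -672
-616 + l*1292 = -616 - 672*1292 = -616 - 868224 = -868840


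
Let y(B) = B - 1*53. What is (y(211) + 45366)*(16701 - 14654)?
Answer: 93187628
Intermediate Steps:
y(B) = -53 + B (y(B) = B - 53 = -53 + B)
(y(211) + 45366)*(16701 - 14654) = ((-53 + 211) + 45366)*(16701 - 14654) = (158 + 45366)*2047 = 45524*2047 = 93187628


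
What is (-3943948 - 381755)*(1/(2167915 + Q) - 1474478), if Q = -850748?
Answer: 8401093848579093975/1317167 ≈ 6.3782e+12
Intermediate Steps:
(-3943948 - 381755)*(1/(2167915 + Q) - 1474478) = (-3943948 - 381755)*(1/(2167915 - 850748) - 1474478) = -4325703*(1/1317167 - 1474478) = -4325703*(-1942133763825/1317167) = 8401093848579093975/1317167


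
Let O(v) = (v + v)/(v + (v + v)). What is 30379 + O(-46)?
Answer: 91139/3 ≈ 30380.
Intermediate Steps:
O(v) = ⅔ (O(v) = (2*v)/(v + 2*v) = (2*v)/((3*v)) = (2*v)*(1/(3*v)) = ⅔)
30379 + O(-46) = 30379 + ⅔ = 91139/3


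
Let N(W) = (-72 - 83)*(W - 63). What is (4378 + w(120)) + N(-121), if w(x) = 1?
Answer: 32899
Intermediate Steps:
N(W) = 9765 - 155*W (N(W) = -155*(-63 + W) = 9765 - 155*W)
(4378 + w(120)) + N(-121) = (4378 + 1) + (9765 - 155*(-121)) = 4379 + (9765 + 18755) = 4379 + 28520 = 32899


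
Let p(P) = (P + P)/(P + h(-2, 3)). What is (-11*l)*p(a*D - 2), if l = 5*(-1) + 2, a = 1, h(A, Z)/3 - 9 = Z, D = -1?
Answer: -6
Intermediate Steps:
h(A, Z) = 27 + 3*Z
p(P) = 2*P/(36 + P) (p(P) = (P + P)/(P + (27 + 3*3)) = (2*P)/(P + (27 + 9)) = (2*P)/(P + 36) = (2*P)/(36 + P) = 2*P/(36 + P))
l = -3 (l = -5 + 2 = -3)
(-11*l)*p(a*D - 2) = (-11*(-3))*(2*(1*(-1) - 2)/(36 + (1*(-1) - 2))) = 33*(2*(-1 - 2)/(36 + (-1 - 2))) = 33*(2*(-3)/(36 - 3)) = 33*(2*(-3)/33) = 33*(2*(-3)*(1/33)) = 33*(-2/11) = -6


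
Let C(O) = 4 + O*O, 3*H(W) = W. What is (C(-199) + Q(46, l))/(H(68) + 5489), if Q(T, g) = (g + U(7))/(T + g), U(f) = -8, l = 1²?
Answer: 5584284/777145 ≈ 7.1856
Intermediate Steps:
l = 1
H(W) = W/3
C(O) = 4 + O²
Q(T, g) = (-8 + g)/(T + g) (Q(T, g) = (g - 8)/(T + g) = (-8 + g)/(T + g))
(C(-199) + Q(46, l))/(H(68) + 5489) = ((4 + (-199)²) + (-8 + 1)/(46 + 1))/((⅓)*68 + 5489) = ((4 + 39601) - 7/47)/(68/3 + 5489) = (39605 + (1/47)*(-7))/(16535/3) = (39605 - 7/47)*(3/16535) = (1861428/47)*(3/16535) = 5584284/777145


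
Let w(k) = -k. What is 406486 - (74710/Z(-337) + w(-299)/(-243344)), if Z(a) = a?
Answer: 33352848466011/82006928 ≈ 4.0671e+5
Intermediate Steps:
406486 - (74710/Z(-337) + w(-299)/(-243344)) = 406486 - (74710/(-337) - 1*(-299)/(-243344)) = 406486 - (74710*(-1/337) + 299*(-1/243344)) = 406486 - (-74710/337 - 299/243344) = 406486 - 1*(-18180331003/82006928) = 406486 + 18180331003/82006928 = 33352848466011/82006928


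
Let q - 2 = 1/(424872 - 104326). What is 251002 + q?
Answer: 80458328185/320546 ≈ 2.5100e+5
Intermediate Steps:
q = 641093/320546 (q = 2 + 1/(424872 - 104326) = 2 + 1/320546 = 641093/320546 ≈ 2.0000)
251002 + q = 251002 + 641093/320546 = 80458328185/320546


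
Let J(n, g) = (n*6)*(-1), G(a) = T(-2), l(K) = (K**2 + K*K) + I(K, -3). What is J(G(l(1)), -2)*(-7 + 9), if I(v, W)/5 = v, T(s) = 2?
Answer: -24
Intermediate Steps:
I(v, W) = 5*v
l(K) = 2*K**2 + 5*K (l(K) = (K**2 + K*K) + 5*K = (K**2 + K**2) + 5*K = 2*K**2 + 5*K)
G(a) = 2
J(n, g) = -6*n (J(n, g) = (6*n)*(-1) = -6*n)
J(G(l(1)), -2)*(-7 + 9) = (-6*2)*(-7 + 9) = -12*2 = -24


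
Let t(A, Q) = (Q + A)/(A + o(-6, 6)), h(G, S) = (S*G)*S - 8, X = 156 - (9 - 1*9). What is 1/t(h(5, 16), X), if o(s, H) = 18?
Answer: 215/238 ≈ 0.90336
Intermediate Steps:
X = 156 (X = 156 - (9 - 9) = 156 - 1*0 = 156 + 0 = 156)
h(G, S) = -8 + G*S² (h(G, S) = (G*S)*S - 8 = G*S² - 8 = -8 + G*S²)
t(A, Q) = (A + Q)/(18 + A) (t(A, Q) = (Q + A)/(A + 18) = (A + Q)/(18 + A))
1/t(h(5, 16), X) = 1/(((-8 + 5*16²) + 156)/(18 + (-8 + 5*16²))) = 1/(((-8 + 5*256) + 156)/(18 + (-8 + 5*256))) = 1/(((-8 + 1280) + 156)/(18 + (-8 + 1280))) = 1/((1272 + 156)/(18 + 1272)) = 1/(1428/1290) = 1/((1/1290)*1428) = 1/(238/215) = 215/238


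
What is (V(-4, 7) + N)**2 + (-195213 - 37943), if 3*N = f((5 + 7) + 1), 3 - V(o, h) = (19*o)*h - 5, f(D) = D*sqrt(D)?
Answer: 528193/9 + 4680*sqrt(13) ≈ 75562.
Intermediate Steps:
f(D) = D**(3/2)
V(o, h) = 8 - 19*h*o (V(o, h) = 3 - ((19*o)*h - 5) = 3 - (19*h*o - 5) = 3 - (-5 + 19*h*o) = 3 + (5 - 19*h*o) = 8 - 19*h*o)
N = 13*sqrt(13)/3 (N = ((5 + 7) + 1)**(3/2)/3 = (12 + 1)**(3/2)/3 = 13**(3/2)/3 = (13*sqrt(13))/3 = 13*sqrt(13)/3 ≈ 15.624)
(V(-4, 7) + N)**2 + (-195213 - 37943) = ((8 - 19*7*(-4)) + 13*sqrt(13)/3)**2 + (-195213 - 37943) = ((8 + 532) + 13*sqrt(13)/3)**2 - 233156 = (540 + 13*sqrt(13)/3)**2 - 233156 = -233156 + (540 + 13*sqrt(13)/3)**2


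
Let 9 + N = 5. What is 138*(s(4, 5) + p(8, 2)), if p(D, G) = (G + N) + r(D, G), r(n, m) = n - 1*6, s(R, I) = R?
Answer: 552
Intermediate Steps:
N = -4 (N = -9 + 5 = -4)
r(n, m) = -6 + n (r(n, m) = n - 6 = -6 + n)
p(D, G) = -10 + D + G (p(D, G) = (G - 4) + (-6 + D) = (-4 + G) + (-6 + D) = -10 + D + G)
138*(s(4, 5) + p(8, 2)) = 138*(4 + (-10 + 8 + 2)) = 138*(4 + 0) = 138*4 = 552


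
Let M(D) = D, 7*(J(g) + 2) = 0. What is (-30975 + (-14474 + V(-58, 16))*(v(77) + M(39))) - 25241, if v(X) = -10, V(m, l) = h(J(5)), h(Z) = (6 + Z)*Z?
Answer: -476194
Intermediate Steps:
J(g) = -2 (J(g) = -2 + (1/7)*0 = -2 + 0 = -2)
h(Z) = Z*(6 + Z)
V(m, l) = -8 (V(m, l) = -2*(6 - 2) = -2*4 = -8)
(-30975 + (-14474 + V(-58, 16))*(v(77) + M(39))) - 25241 = (-30975 + (-14474 - 8)*(-10 + 39)) - 25241 = (-30975 - 14482*29) - 25241 = (-30975 - 419978) - 25241 = -450953 - 25241 = -476194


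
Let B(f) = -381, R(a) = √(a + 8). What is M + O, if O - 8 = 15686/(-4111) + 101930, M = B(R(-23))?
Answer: 417485141/4111 ≈ 1.0155e+5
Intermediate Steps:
R(a) = √(8 + a)
M = -381
O = 419051432/4111 (O = 8 + (15686/(-4111) + 101930) = 8 + (15686*(-1/4111) + 101930) = 8 + (-15686/4111 + 101930) = 8 + 419018544/4111 = 419051432/4111 ≈ 1.0193e+5)
M + O = -381 + 419051432/4111 = 417485141/4111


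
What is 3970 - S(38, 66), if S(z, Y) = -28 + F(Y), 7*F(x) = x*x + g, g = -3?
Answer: 23633/7 ≈ 3376.1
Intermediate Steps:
F(x) = -3/7 + x²/7 (F(x) = (x*x - 3)/7 = (x² - 3)/7 = (-3 + x²)/7 = -3/7 + x²/7)
S(z, Y) = -199/7 + Y²/7 (S(z, Y) = -28 + (-3/7 + Y²/7) = -199/7 + Y²/7)
3970 - S(38, 66) = 3970 - (-199/7 + (⅐)*66²) = 3970 - (-199/7 + (⅐)*4356) = 3970 - (-199/7 + 4356/7) = 3970 - 1*4157/7 = 3970 - 4157/7 = 23633/7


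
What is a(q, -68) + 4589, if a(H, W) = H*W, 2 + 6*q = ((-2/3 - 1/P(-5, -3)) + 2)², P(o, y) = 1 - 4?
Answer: 123665/27 ≈ 4580.2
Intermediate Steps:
P(o, y) = -3
q = 7/54 (q = -⅓ + ((-2/3 - 1/(-3)) + 2)²/6 = -⅓ + ((-2*⅓ - 1*(-⅓)) + 2)²/6 = -⅓ + ((-⅔ + ⅓) + 2)²/6 = -⅓ + (-⅓ + 2)²/6 = -⅓ + (5/3)²/6 = -⅓ + (⅙)*(25/9) = -⅓ + 25/54 = 7/54 ≈ 0.12963)
a(q, -68) + 4589 = (7/54)*(-68) + 4589 = -238/27 + 4589 = 123665/27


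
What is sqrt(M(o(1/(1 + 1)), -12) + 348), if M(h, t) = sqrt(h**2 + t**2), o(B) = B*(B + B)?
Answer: sqrt(1392 + 2*sqrt(577))/2 ≈ 18.974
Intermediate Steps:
o(B) = 2*B**2 (o(B) = B*(2*B) = 2*B**2)
sqrt(M(o(1/(1 + 1)), -12) + 348) = sqrt(sqrt((2*(1/(1 + 1))**2)**2 + (-12)**2) + 348) = sqrt(sqrt((2*(1/2)**2)**2 + 144) + 348) = sqrt(sqrt((2*(1/4))**2 + 144) + 348) = sqrt(sqrt((1/2)**2 + 144) + 348) = sqrt(sqrt(1/4 + 144) + 348) = sqrt(sqrt(577/4) + 348) = sqrt(sqrt(577)/2 + 348) = sqrt(348 + sqrt(577)/2)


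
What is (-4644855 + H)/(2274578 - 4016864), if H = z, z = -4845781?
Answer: 4745318/871143 ≈ 5.4472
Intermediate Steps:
H = -4845781
(-4644855 + H)/(2274578 - 4016864) = (-4644855 - 4845781)/(2274578 - 4016864) = -9490636/(-1742286) = -9490636*(-1/1742286) = 4745318/871143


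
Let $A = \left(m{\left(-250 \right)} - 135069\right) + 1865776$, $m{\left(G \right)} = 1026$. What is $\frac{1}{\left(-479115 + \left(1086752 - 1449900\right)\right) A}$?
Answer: $- \frac{1}{1458574631779} \approx -6.856 \cdot 10^{-13}$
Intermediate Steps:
$A = 1731733$ ($A = \left(1026 - 135069\right) + 1865776 = -134043 + 1865776 = 1731733$)
$\frac{1}{\left(-479115 + \left(1086752 - 1449900\right)\right) A} = \frac{1}{\left(-479115 + \left(1086752 - 1449900\right)\right) 1731733} = \frac{1}{-479115 - 363148} \cdot \frac{1}{1731733} = \frac{1}{-842263} \cdot \frac{1}{1731733} = \left(- \frac{1}{842263}\right) \frac{1}{1731733} = - \frac{1}{1458574631779}$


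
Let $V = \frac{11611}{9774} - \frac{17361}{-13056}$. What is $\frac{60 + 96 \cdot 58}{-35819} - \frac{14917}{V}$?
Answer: $- \frac{231921819415308}{39142568255} \approx -5925.1$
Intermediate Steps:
$V = \frac{53546605}{21268224}$ ($V = 11611 \cdot \frac{1}{9774} - - \frac{5787}{4352} = \frac{11611}{9774} + \frac{5787}{4352} = \frac{53546605}{21268224} \approx 2.5177$)
$\frac{60 + 96 \cdot 58}{-35819} - \frac{14917}{V} = \frac{60 + 96 \cdot 58}{-35819} - \frac{14917}{\frac{53546605}{21268224}} = \left(60 + 5568\right) \left(- \frac{1}{35819}\right) - \frac{45322585344}{7649515} = 5628 \left(- \frac{1}{35819}\right) - \frac{45322585344}{7649515} = - \frac{804}{5117} - \frac{45322585344}{7649515} = - \frac{231921819415308}{39142568255}$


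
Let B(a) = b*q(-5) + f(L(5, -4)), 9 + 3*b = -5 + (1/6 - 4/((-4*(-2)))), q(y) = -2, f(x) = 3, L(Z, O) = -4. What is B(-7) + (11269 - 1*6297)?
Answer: 44861/9 ≈ 4984.6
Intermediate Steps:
b = -43/9 (b = -3 + (-5 + (1/6 - 4/((-4*(-2)))))/3 = -3 + (-5 + (1*(⅙) - 4/8))/3 = -3 + (-5 + (⅙ - 4*⅛))/3 = -3 + (-5 + (⅙ - ½))/3 = -3 + (-5 - ⅓)/3 = -3 + (⅓)*(-16/3) = -3 - 16/9 = -43/9 ≈ -4.7778)
B(a) = 113/9 (B(a) = -43/9*(-2) + 3 = 86/9 + 3 = 113/9)
B(-7) + (11269 - 1*6297) = 113/9 + (11269 - 1*6297) = 113/9 + (11269 - 6297) = 113/9 + 4972 = 44861/9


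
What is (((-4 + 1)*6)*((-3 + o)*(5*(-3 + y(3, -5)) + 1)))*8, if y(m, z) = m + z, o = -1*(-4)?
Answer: 3456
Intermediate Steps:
o = 4
(((-4 + 1)*6)*((-3 + o)*(5*(-3 + y(3, -5)) + 1)))*8 = (((-4 + 1)*6)*((-3 + 4)*(5*(-3 + (3 - 5)) + 1)))*8 = ((-3*6)*(1*(5*(-3 - 2) + 1)))*8 = -18*(5*(-5) + 1)*8 = -18*(-25 + 1)*8 = -18*(-24)*8 = 432*8 = 3456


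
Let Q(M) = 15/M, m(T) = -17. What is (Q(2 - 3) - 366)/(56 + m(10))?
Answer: -127/13 ≈ -9.7692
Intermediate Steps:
(Q(2 - 3) - 366)/(56 + m(10)) = (15/(2 - 3) - 366)/(56 - 17) = (15/(-1) - 366)/39 = (15*(-1) - 366)*(1/39) = (-15 - 366)*(1/39) = -381*1/39 = -127/13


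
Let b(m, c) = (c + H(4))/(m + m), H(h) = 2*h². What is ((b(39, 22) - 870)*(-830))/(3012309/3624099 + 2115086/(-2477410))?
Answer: -539844036328375575/16879718152 ≈ -3.1982e+7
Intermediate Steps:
b(m, c) = (32 + c)/(2*m) (b(m, c) = (c + 2*4²)/(m + m) = (c + 2*16)/((2*m)) = (c + 32)*(1/(2*m)) = (32 + c)*(1/(2*m)) = (32 + c)/(2*m))
((b(39, 22) - 870)*(-830))/(3012309/3624099 + 2115086/(-2477410)) = (((½)*(32 + 22)/39 - 870)*(-830))/(3012309/3624099 + 2115086/(-2477410)) = (((½)*(1/39)*54 - 870)*(-830))/(3012309*(1/3624099) + 2115086*(-1/2477410)) = ((9/13 - 870)*(-830))/(1004103/1208033 - 1057543/1238705) = (-11301/13*(-830))/(-33759436304/1496396517265) = (9379830/13)*(-1496396517265/33759436304) = -539844036328375575/16879718152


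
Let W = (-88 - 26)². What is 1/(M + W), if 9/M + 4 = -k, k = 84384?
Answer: 84388/1096706439 ≈ 7.6947e-5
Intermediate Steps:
W = 12996 (W = (-114)² = 12996)
M = -9/84388 (M = 9/(-4 - 1*84384) = 9/(-4 - 84384) = 9/(-84388) = 9*(-1/84388) = -9/84388 ≈ -0.00010665)
1/(M + W) = 1/(-9/84388 + 12996) = 1/(1096706439/84388) = 84388/1096706439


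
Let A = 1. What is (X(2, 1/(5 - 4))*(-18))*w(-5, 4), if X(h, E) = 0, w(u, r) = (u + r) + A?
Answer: 0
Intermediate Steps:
w(u, r) = 1 + r + u (w(u, r) = (u + r) + 1 = (r + u) + 1 = 1 + r + u)
(X(2, 1/(5 - 4))*(-18))*w(-5, 4) = (0*(-18))*(1 + 4 - 5) = 0*0 = 0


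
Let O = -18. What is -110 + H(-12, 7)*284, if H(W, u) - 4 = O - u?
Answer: -6074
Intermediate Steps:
H(W, u) = -14 - u (H(W, u) = 4 + (-18 - u) = -14 - u)
-110 + H(-12, 7)*284 = -110 + (-14 - 1*7)*284 = -110 + (-14 - 7)*284 = -110 - 21*284 = -110 - 5964 = -6074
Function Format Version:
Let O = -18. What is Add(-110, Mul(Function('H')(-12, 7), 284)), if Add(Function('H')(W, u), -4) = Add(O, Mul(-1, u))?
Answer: -6074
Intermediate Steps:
Function('H')(W, u) = Add(-14, Mul(-1, u)) (Function('H')(W, u) = Add(4, Add(-18, Mul(-1, u))) = Add(-14, Mul(-1, u)))
Add(-110, Mul(Function('H')(-12, 7), 284)) = Add(-110, Mul(Add(-14, Mul(-1, 7)), 284)) = Add(-110, Mul(Add(-14, -7), 284)) = Add(-110, Mul(-21, 284)) = Add(-110, -5964) = -6074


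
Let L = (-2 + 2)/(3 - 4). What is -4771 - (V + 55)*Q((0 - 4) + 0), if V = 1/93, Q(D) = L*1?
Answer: -4771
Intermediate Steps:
L = 0 (L = 0/(-1) = 0*(-1) = 0)
Q(D) = 0 (Q(D) = 0*1 = 0)
V = 1/93 ≈ 0.010753
-4771 - (V + 55)*Q((0 - 4) + 0) = -4771 - (1/93 + 55)*0 = -4771 - 5116*0/93 = -4771 - 1*0 = -4771 + 0 = -4771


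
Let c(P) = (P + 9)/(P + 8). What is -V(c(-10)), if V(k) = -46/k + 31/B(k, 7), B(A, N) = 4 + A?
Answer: 766/9 ≈ 85.111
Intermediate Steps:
c(P) = (9 + P)/(8 + P)
V(k) = -46/k + 31/(4 + k)
-V(c(-10)) = -(-184 - 15*(9 - 10)/(8 - 10))/(((9 - 10)/(8 - 10))*(4 + (9 - 10)/(8 - 10))) = -(-184 - 15*(-1)/(-2))/((-1/(-2))*(4 - 1/(-2))) = -(-184 - (-15)*(-1)/2)/(((-1/2*(-1)))*(4 - 1/2*(-1))) = -(-184 - 15*1/2)/(1/2*(4 + 1/2)) = -2*(-184 - 15/2)/9/2 = -2*2*(-383)/(9*2) = -1*(-766/9) = 766/9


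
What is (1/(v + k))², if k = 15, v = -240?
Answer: 1/50625 ≈ 1.9753e-5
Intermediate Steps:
(1/(v + k))² = (1/(-240 + 15))² = (1/(-225))² = (-1/225)² = 1/50625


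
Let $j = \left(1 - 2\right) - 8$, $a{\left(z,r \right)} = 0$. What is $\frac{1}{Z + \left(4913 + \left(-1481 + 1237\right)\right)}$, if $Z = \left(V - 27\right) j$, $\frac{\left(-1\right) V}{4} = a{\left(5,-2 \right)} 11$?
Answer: $\frac{1}{4912} \approx 0.00020358$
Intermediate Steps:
$V = 0$ ($V = - 4 \cdot 0 \cdot 11 = \left(-4\right) 0 = 0$)
$j = -9$ ($j = \left(1 - 2\right) - 8 = -1 - 8 = -9$)
$Z = 243$ ($Z = \left(0 - 27\right) \left(-9\right) = \left(-27\right) \left(-9\right) = 243$)
$\frac{1}{Z + \left(4913 + \left(-1481 + 1237\right)\right)} = \frac{1}{243 + \left(4913 + \left(-1481 + 1237\right)\right)} = \frac{1}{243 + \left(4913 - 244\right)} = \frac{1}{243 + 4669} = \frac{1}{4912}$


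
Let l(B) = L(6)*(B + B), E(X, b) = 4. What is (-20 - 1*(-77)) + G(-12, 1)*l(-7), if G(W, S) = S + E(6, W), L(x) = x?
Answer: -363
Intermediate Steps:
l(B) = 12*B (l(B) = 6*(B + B) = 6*(2*B) = 12*B)
G(W, S) = 4 + S (G(W, S) = S + 4 = 4 + S)
(-20 - 1*(-77)) + G(-12, 1)*l(-7) = (-20 - 1*(-77)) + (4 + 1)*(12*(-7)) = (-20 + 77) + 5*(-84) = 57 - 420 = -363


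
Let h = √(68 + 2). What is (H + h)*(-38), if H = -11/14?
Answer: 209/7 - 38*√70 ≈ -288.07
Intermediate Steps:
h = √70 ≈ 8.3666
H = -11/14 (H = -11*1/14 = -11/14 ≈ -0.78571)
(H + h)*(-38) = (-11/14 + √70)*(-38) = 209/7 - 38*√70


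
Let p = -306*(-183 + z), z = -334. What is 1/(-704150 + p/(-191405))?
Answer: -191405/134777988952 ≈ -1.4202e-6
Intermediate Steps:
p = 158202 (p = -306*(-183 - 334) = -306*(-517) = 158202)
1/(-704150 + p/(-191405)) = 1/(-704150 + 158202/(-191405)) = 1/(-704150 + 158202*(-1/191405)) = 1/(-704150 - 158202/191405) = 1/(-134777988952/191405) = -191405/134777988952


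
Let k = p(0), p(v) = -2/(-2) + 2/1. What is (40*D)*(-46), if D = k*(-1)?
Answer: 5520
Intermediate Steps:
p(v) = 3 (p(v) = -2*(-½) + 2*1 = 1 + 2 = 3)
k = 3
D = -3 (D = 3*(-1) = -3)
(40*D)*(-46) = (40*(-3))*(-46) = -120*(-46) = 5520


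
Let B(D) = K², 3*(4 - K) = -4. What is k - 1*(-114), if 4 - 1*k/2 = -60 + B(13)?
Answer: 1666/9 ≈ 185.11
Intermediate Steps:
K = 16/3 (K = 4 - ⅓*(-4) = 4 + 4/3 = 16/3 ≈ 5.3333)
B(D) = 256/9 (B(D) = (16/3)² = 256/9)
k = 640/9 (k = 8 - 2*(-60 + 256/9) = 8 - 2*(-284/9) = 8 + 568/9 = 640/9 ≈ 71.111)
k - 1*(-114) = 640/9 - 1*(-114) = 640/9 + 114 = 1666/9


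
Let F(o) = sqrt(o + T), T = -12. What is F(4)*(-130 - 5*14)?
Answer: -400*I*sqrt(2) ≈ -565.69*I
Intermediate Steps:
F(o) = sqrt(-12 + o) (F(o) = sqrt(o - 12) = sqrt(-12 + o))
F(4)*(-130 - 5*14) = sqrt(-12 + 4)*(-130 - 5*14) = sqrt(-8)*(-130 - 70) = (2*I*sqrt(2))*(-200) = -400*I*sqrt(2)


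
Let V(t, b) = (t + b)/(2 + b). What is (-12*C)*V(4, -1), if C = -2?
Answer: 72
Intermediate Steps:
V(t, b) = (b + t)/(2 + b)
(-12*C)*V(4, -1) = (-12*(-2))*((-1 + 4)/(2 - 1)) = 24*(3/1) = 24*(1*3) = 24*3 = 72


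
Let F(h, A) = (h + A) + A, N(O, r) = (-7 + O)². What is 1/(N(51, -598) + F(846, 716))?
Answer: 1/4214 ≈ 0.00023730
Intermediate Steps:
F(h, A) = h + 2*A (F(h, A) = (A + h) + A = h + 2*A)
1/(N(51, -598) + F(846, 716)) = 1/((-7 + 51)² + (846 + 2*716)) = 1/(44² + (846 + 1432)) = 1/(1936 + 2278) = 1/4214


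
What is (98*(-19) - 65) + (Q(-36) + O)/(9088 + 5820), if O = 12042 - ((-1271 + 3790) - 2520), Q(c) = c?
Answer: -28715709/14908 ≈ -1926.2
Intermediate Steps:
O = 12043 (O = 12042 - (2519 - 2520) = 12042 - 1*(-1) = 12042 + 1 = 12043)
(98*(-19) - 65) + (Q(-36) + O)/(9088 + 5820) = (98*(-19) - 65) + (-36 + 12043)/(9088 + 5820) = (-1862 - 65) + 12007/14908 = -1927 + 12007*(1/14908) = -1927 + 12007/14908 = -28715709/14908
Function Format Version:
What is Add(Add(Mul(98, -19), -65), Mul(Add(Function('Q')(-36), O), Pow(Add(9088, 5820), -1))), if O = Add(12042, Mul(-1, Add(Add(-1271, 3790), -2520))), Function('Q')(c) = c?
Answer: Rational(-28715709, 14908) ≈ -1926.2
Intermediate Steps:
O = 12043 (O = Add(12042, Mul(-1, Add(2519, -2520))) = Add(12042, Mul(-1, -1)) = Add(12042, 1) = 12043)
Add(Add(Mul(98, -19), -65), Mul(Add(Function('Q')(-36), O), Pow(Add(9088, 5820), -1))) = Add(Add(Mul(98, -19), -65), Mul(Add(-36, 12043), Pow(Add(9088, 5820), -1))) = Add(Add(-1862, -65), Mul(12007, Pow(14908, -1))) = Add(-1927, Mul(12007, Rational(1, 14908))) = Add(-1927, Rational(12007, 14908)) = Rational(-28715709, 14908)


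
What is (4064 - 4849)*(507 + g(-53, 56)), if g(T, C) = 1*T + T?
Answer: -314785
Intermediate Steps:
g(T, C) = 2*T (g(T, C) = T + T = 2*T)
(4064 - 4849)*(507 + g(-53, 56)) = (4064 - 4849)*(507 + 2*(-53)) = -785*(507 - 106) = -785*401 = -314785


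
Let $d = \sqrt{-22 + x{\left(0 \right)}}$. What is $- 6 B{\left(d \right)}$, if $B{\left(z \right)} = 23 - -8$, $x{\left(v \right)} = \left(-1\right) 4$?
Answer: $-186$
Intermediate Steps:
$x{\left(v \right)} = -4$
$d = i \sqrt{26}$ ($d = \sqrt{-22 - 4} = \sqrt{-26} = i \sqrt{26} \approx 5.099 i$)
$B{\left(z \right)} = 31$ ($B{\left(z \right)} = 23 + 8 = 31$)
$- 6 B{\left(d \right)} = \left(-6\right) 31 = -186$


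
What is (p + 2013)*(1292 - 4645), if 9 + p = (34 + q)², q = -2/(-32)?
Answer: -2716094297/256 ≈ -1.0610e+7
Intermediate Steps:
q = 1/16 (q = -2*(-1/32) = 1/16 ≈ 0.062500)
p = 294721/256 (p = -9 + (34 + 1/16)² = -9 + (545/16)² = -9 + 297025/256 = 294721/256 ≈ 1151.3)
(p + 2013)*(1292 - 4645) = (294721/256 + 2013)*(1292 - 4645) = (810049/256)*(-3353) = -2716094297/256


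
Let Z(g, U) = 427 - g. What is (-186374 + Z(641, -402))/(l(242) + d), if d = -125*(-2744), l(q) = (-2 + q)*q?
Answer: -46647/100270 ≈ -0.46521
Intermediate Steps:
l(q) = q*(-2 + q)
d = 343000
(-186374 + Z(641, -402))/(l(242) + d) = (-186374 + (427 - 1*641))/(242*(-2 + 242) + 343000) = (-186374 + (427 - 641))/(242*240 + 343000) = (-186374 - 214)/(58080 + 343000) = -186588/401080 = -186588*1/401080 = -46647/100270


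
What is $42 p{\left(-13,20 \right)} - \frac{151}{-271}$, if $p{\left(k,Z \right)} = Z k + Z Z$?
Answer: $\frac{1593631}{271} \approx 5880.6$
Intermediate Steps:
$p{\left(k,Z \right)} = Z^{2} + Z k$ ($p{\left(k,Z \right)} = Z k + Z^{2} = Z^{2} + Z k$)
$42 p{\left(-13,20 \right)} - \frac{151}{-271} = 42 \cdot 20 \left(20 - 13\right) - \frac{151}{-271} = 42 \cdot 20 \cdot 7 - - \frac{151}{271} = 42 \cdot 140 + \frac{151}{271} = 5880 + \frac{151}{271} = \frac{1593631}{271}$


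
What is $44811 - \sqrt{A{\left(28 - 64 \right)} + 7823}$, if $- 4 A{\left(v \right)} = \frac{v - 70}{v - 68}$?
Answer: $44811 - \frac{\sqrt{21152703}}{52} \approx 44723.0$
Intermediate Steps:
$A{\left(v \right)} = - \frac{-70 + v}{4 \left(-68 + v\right)}$ ($A{\left(v \right)} = - \frac{\left(v - 70\right) \frac{1}{v - 68}}{4} = - \frac{\left(-70 + v\right) \frac{1}{-68 + v}}{4} = - \frac{\frac{1}{-68 + v} \left(-70 + v\right)}{4} = - \frac{-70 + v}{4 \left(-68 + v\right)}$)
$44811 - \sqrt{A{\left(28 - 64 \right)} + 7823} = 44811 - \sqrt{\frac{70 - \left(28 - 64\right)}{4 \left(-68 + \left(28 - 64\right)\right)} + 7823} = 44811 - \sqrt{\frac{70 - -36}{4 \left(-68 - 36\right)} + 7823} = 44811 - \sqrt{\frac{70 + 36}{4 \left(-104\right)} + 7823} = 44811 - \sqrt{\frac{1}{4} \left(- \frac{1}{104}\right) 106 + 7823} = 44811 - \sqrt{- \frac{53}{208} + 7823} = 44811 - \sqrt{\frac{1627131}{208}} = 44811 - \frac{\sqrt{21152703}}{52}$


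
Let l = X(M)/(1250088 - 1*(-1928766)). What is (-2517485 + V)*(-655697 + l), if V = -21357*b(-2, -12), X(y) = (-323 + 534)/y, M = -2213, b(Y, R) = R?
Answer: 10430241432410355315905/7034803902 ≈ 1.4827e+12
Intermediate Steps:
X(y) = 211/y
V = 256284 (V = -21357*(-12) = 256284)
l = -211/7034803902 (l = (211/(-2213))/(1250088 - 1*(-1928766)) = (211*(-1/2213))/(1250088 + 1928766) = -211/2213/3178854 = -211/2213*1/3178854 = -211/7034803902 ≈ -2.9994e-8)
(-2517485 + V)*(-655697 + l) = (-2517485 + 256284)*(-655697 - 211/7034803902) = -2261201*(-4612699814129905/7034803902) = 10430241432410355315905/7034803902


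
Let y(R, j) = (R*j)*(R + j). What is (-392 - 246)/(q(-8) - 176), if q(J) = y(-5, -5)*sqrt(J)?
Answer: 3509/16593 - 39875*I*sqrt(2)/66372 ≈ 0.21147 - 0.84963*I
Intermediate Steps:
y(R, j) = R*j*(R + j)
q(J) = -250*sqrt(J) (q(J) = (-5*(-5)*(-5 - 5))*sqrt(J) = (-5*(-5)*(-10))*sqrt(J) = -250*sqrt(J))
(-392 - 246)/(q(-8) - 176) = (-392 - 246)/(-500*I*sqrt(2) - 176) = -638/(-500*I*sqrt(2) - 176) = -638/(-176 - 500*I*sqrt(2))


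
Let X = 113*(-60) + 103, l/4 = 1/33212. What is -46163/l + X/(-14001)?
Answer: -5366462730712/14001 ≈ -3.8329e+8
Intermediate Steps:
l = 1/8303 (l = 4/33212 = 4*(1/33212) = 1/8303 ≈ 0.00012044)
X = -6677 (X = -6780 + 103 = -6677)
-46163/l + X/(-14001) = -46163/1/8303 - 6677/(-14001) = -46163*8303 - 6677*(-1/14001) = -383291389 + 6677/14001 = -5366462730712/14001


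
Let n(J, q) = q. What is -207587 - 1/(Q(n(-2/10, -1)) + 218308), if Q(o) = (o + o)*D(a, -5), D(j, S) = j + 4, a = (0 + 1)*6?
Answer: -45313751057/218288 ≈ -2.0759e+5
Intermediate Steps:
a = 6 (a = 1*6 = 6)
D(j, S) = 4 + j
Q(o) = 20*o (Q(o) = (o + o)*(4 + 6) = (2*o)*10 = 20*o)
-207587 - 1/(Q(n(-2/10, -1)) + 218308) = -207587 - 1/(20*(-1) + 218308) = -207587 - 1/(-20 + 218308) = -207587 - 1/218288 = -45313751057/218288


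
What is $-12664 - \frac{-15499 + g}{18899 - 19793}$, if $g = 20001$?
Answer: $- \frac{5658557}{447} \approx -12659.0$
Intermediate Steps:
$-12664 - \frac{-15499 + g}{18899 - 19793} = -12664 - \frac{-15499 + 20001}{18899 - 19793} = -12664 - \frac{4502}{-894} = -12664 - 4502 \left(- \frac{1}{894}\right) = -12664 - - \frac{2251}{447} = -12664 + \frac{2251}{447} = - \frac{5658557}{447}$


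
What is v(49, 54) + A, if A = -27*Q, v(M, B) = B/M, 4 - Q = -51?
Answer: -72711/49 ≈ -1483.9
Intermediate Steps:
Q = 55 (Q = 4 - 1*(-51) = 4 + 51 = 55)
A = -1485 (A = -27*55 = -1485)
v(49, 54) + A = 54/49 - 1485 = -72711/49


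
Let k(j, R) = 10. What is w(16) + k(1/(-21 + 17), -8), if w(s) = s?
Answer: 26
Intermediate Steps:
w(16) + k(1/(-21 + 17), -8) = 16 + 10 = 26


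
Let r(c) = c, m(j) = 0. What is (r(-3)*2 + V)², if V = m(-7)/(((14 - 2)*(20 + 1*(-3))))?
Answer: 36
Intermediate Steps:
V = 0 (V = 0/(((14 - 2)*(20 + 1*(-3)))) = 0/((12*(20 - 3))) = 0/((12*17)) = 0/204 = 0*(1/204) = 0)
(r(-3)*2 + V)² = (-3*2 + 0)² = (-6 + 0)² = (-6)² = 36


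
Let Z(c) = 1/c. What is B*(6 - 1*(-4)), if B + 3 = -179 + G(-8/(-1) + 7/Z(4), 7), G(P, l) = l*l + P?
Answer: -970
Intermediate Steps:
G(P, l) = P + l² (G(P, l) = l² + P = P + l²)
B = -97 (B = -3 + (-179 + ((-8/(-1) + 7/(1/4)) + 7²)) = -3 + (-179 + ((-8*(-1) + 7/(¼)) + 49)) = -3 + (-179 + ((8 + 7*4) + 49)) = -3 + (-179 + ((8 + 28) + 49)) = -3 + (-179 + (36 + 49)) = -3 + (-179 + 85) = -3 - 94 = -97)
B*(6 - 1*(-4)) = -97*(6 - 1*(-4)) = -97*(6 + 4) = -97*10 = -970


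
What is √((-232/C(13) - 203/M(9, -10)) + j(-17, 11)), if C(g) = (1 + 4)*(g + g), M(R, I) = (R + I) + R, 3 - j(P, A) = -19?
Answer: I*√348790/260 ≈ 2.2715*I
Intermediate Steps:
j(P, A) = 22 (j(P, A) = 3 - 1*(-19) = 3 + 19 = 22)
M(R, I) = I + 2*R (M(R, I) = (I + R) + R = I + 2*R)
C(g) = 10*g (C(g) = 5*(2*g) = 10*g)
√((-232/C(13) - 203/M(9, -10)) + j(-17, 11)) = √((-232/(10*13) - 203/(-10 + 2*9)) + 22) = √((-232/130 - 203/(-10 + 18)) + 22) = √((-232*1/130 - 203/8) + 22) = √((-116/65 - 203*⅛) + 22) = √((-116/65 - 203/8) + 22) = √(-14123/520 + 22) = √(-2683/520) = I*√348790/260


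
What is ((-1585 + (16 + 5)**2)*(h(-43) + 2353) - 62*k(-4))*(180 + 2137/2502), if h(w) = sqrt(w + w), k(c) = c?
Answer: -608966842624/1251 - 258828284*I*sqrt(86)/1251 ≈ -4.8678e+8 - 1.9187e+6*I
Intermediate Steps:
h(w) = sqrt(2)*sqrt(w) (h(w) = sqrt(2*w) = sqrt(2)*sqrt(w))
((-1585 + (16 + 5)**2)*(h(-43) + 2353) - 62*k(-4))*(180 + 2137/2502) = ((-1585 + (16 + 5)**2)*(sqrt(2)*sqrt(-43) + 2353) - 62*(-4))*(180 + 2137/2502) = ((-1585 + 21**2)*(sqrt(2)*(I*sqrt(43)) + 2353) + 248)*(180 + 2137*(1/2502)) = ((-1585 + 441)*(I*sqrt(86) + 2353) + 248)*(180 + 2137/2502) = (-1144*(2353 + I*sqrt(86)) + 248)*(452497/2502) = ((-2691832 - 1144*I*sqrt(86)) + 248)*(452497/2502) = (-2691584 - 1144*I*sqrt(86))*(452497/2502) = -608966842624/1251 - 258828284*I*sqrt(86)/1251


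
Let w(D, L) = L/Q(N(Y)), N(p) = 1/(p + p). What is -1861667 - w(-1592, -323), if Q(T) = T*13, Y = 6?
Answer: -24197795/13 ≈ -1.8614e+6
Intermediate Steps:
N(p) = 1/(2*p)
Q(T) = 13*T
w(D, L) = 12*L/13 (w(D, L) = L/((13*((1/2)/6))) = L/((13*((1/2)*(1/6)))) = L/((13*(1/12))) = L/(13/12) = L*(12/13) = 12*L/13)
-1861667 - w(-1592, -323) = -1861667 - 12*(-323)/13 = -1861667 - 1*(-3876/13) = -1861667 + 3876/13 = -24197795/13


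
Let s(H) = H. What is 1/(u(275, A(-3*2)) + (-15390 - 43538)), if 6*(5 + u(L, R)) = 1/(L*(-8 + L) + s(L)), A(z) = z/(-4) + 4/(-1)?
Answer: -442200/26060172599 ≈ -1.6968e-5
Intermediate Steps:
A(z) = -4 - z/4 (A(z) = z*(-¼) + 4*(-1) = -z/4 - 4 = -4 - z/4)
u(L, R) = -5 + 1/(6*(L + L*(-8 + L))) (u(L, R) = -5 + 1/(6*(L*(-8 + L) + L)) = -5 + 1/(6*(L + L*(-8 + L))))
1/(u(275, A(-3*2)) + (-15390 - 43538)) = 1/((⅙)*(1 - 30*275² + 210*275)/(275*(-7 + 275)) + (-15390 - 43538)) = 1/((⅙)*(1/275)*(1 - 30*75625 + 57750)/268 - 58928) = 1/((⅙)*(1/275)*(1/268)*(1 - 2268750 + 57750) - 58928) = 1/((⅙)*(1/275)*(1/268)*(-2210999) - 58928) = 1/(-2210999/442200 - 58928) = 1/(-26060172599/442200) = -442200/26060172599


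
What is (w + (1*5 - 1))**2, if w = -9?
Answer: 25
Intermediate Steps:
(w + (1*5 - 1))**2 = (-9 + (1*5 - 1))**2 = (-9 + (5 - 1))**2 = (-9 + 4)**2 = (-5)**2 = 25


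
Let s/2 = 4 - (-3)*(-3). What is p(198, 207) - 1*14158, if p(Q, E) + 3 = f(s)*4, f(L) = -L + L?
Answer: -14161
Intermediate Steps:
s = -10 (s = 2*(4 - (-3)*(-3)) = 2*(4 - 1*9) = 2*(4 - 9) = 2*(-5) = -10)
f(L) = 0
p(Q, E) = -3 (p(Q, E) = -3 + 0*4 = -3 + 0 = -3)
p(198, 207) - 1*14158 = -3 - 1*14158 = -3 - 14158 = -14161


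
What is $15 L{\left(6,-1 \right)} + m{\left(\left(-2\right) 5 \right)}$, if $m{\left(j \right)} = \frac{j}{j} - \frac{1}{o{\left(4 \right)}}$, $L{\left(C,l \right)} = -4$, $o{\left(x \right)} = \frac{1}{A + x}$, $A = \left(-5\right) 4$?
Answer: $-43$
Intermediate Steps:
$A = -20$
$o{\left(x \right)} = \frac{1}{-20 + x}$
$m{\left(j \right)} = 17$ ($m{\left(j \right)} = \frac{j}{j} - \frac{1}{\frac{1}{-20 + 4}} = 1 - \frac{1}{\frac{1}{-16}} = 1 - \frac{1}{- \frac{1}{16}} = 1 - -16 = 1 + 16 = 17$)
$15 L{\left(6,-1 \right)} + m{\left(\left(-2\right) 5 \right)} = 15 \left(-4\right) + 17 = -60 + 17 = -43$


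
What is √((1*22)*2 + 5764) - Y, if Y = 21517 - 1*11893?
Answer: -9624 + 44*√3 ≈ -9547.8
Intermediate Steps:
Y = 9624 (Y = 21517 - 11893 = 9624)
√((1*22)*2 + 5764) - Y = √((1*22)*2 + 5764) - 1*9624 = √(22*2 + 5764) - 9624 = √(44 + 5764) - 9624 = √5808 - 9624 = 44*√3 - 9624 = -9624 + 44*√3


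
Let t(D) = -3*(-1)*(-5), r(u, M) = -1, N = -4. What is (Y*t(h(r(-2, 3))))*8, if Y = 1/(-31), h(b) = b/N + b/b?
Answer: 120/31 ≈ 3.8710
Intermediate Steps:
h(b) = 1 - b/4 (h(b) = b/(-4) + b/b = b*(-¼) + 1 = -b/4 + 1 = 1 - b/4)
t(D) = -15 (t(D) = 3*(-5) = -15)
Y = -1/31 ≈ -0.032258
(Y*t(h(r(-2, 3))))*8 = -1/31*(-15)*8 = (15/31)*8 = 120/31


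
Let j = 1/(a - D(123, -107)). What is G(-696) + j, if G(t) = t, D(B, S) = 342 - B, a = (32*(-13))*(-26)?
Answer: -7375511/10597 ≈ -696.00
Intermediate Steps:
a = 10816 (a = -416*(-26) = 10816)
j = 1/10597 (j = 1/(10816 - (342 - 1*123)) = 1/(10816 - (342 - 123)) = 1/(10816 - 1*219) = 1/(10816 - 219) = 1/10597 ≈ 9.4366e-5)
G(-696) + j = -696 + 1/10597 = -7375511/10597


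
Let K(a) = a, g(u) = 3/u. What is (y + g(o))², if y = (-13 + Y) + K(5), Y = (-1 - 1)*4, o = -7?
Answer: 13225/49 ≈ 269.90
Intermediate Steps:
Y = -8 (Y = -2*4 = -8)
y = -16 (y = (-13 - 8) + 5 = -21 + 5 = -16)
(y + g(o))² = (-16 + 3/(-7))² = (-16 + 3*(-⅐))² = (-16 - 3/7)² = (-115/7)² = 13225/49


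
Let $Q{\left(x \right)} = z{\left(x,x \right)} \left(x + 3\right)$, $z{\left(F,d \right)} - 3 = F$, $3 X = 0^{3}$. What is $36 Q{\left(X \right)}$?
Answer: $324$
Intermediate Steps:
$X = 0$ ($X = \frac{0^{3}}{3} = \frac{1}{3} \cdot 0 = 0$)
$z{\left(F,d \right)} = 3 + F$
$Q{\left(x \right)} = \left(3 + x\right)^{2}$ ($Q{\left(x \right)} = \left(3 + x\right) \left(x + 3\right) = \left(3 + x\right) \left(3 + x\right) = \left(3 + x\right)^{2}$)
$36 Q{\left(X \right)} = 36 \left(3 + 0\right)^{2} = 36 \cdot 3^{2} = 36 \cdot 9 = 324$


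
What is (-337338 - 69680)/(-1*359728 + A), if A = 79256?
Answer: 203509/140236 ≈ 1.4512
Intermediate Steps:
(-337338 - 69680)/(-1*359728 + A) = (-337338 - 69680)/(-1*359728 + 79256) = -407018/(-359728 + 79256) = -407018/(-280472) = -407018*(-1/280472) = 203509/140236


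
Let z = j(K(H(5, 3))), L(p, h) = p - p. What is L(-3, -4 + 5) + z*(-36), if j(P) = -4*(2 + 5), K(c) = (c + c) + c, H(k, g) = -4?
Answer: 1008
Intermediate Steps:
K(c) = 3*c (K(c) = 2*c + c = 3*c)
L(p, h) = 0
j(P) = -28 (j(P) = -4*7 = -28)
z = -28
L(-3, -4 + 5) + z*(-36) = 0 - 28*(-36) = 0 + 1008 = 1008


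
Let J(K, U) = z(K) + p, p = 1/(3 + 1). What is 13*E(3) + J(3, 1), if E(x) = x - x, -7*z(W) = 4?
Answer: -9/28 ≈ -0.32143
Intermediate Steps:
z(W) = -4/7 (z(W) = -1/7*4 = -4/7)
E(x) = 0
p = 1/4 ≈ 0.25000
J(K, U) = -9/28 (J(K, U) = -4/7 + 1/4 = -9/28)
13*E(3) + J(3, 1) = 13*0 - 9/28 = 0 - 9/28 = -9/28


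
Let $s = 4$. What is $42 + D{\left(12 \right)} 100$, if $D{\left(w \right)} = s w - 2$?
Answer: $4642$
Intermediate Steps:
$D{\left(w \right)} = -2 + 4 w$ ($D{\left(w \right)} = 4 w - 2 = -2 + 4 w$)
$42 + D{\left(12 \right)} 100 = 42 + \left(-2 + 4 \cdot 12\right) 100 = 42 + \left(-2 + 48\right) 100 = 42 + 46 \cdot 100 = 42 + 4600 = 4642$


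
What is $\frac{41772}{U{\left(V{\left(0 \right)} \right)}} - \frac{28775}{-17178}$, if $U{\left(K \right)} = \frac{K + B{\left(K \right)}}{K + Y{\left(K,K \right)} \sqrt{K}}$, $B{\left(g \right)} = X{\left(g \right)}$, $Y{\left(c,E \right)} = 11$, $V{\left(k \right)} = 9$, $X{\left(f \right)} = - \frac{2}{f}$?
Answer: $\frac{271239732473}{1357062} \approx 1.9987 \cdot 10^{5}$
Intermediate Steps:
$B{\left(g \right)} = - \frac{2}{g}$
$U{\left(K \right)} = \frac{K - \frac{2}{K}}{K + 11 \sqrt{K}}$
$\frac{41772}{U{\left(V{\left(0 \right)} \right)}} - \frac{28775}{-17178} = \frac{41772}{\frac{1}{9} \frac{1}{9 + 11 \sqrt{9}} \left(-2 + 9^{2}\right)} - \frac{28775}{-17178} = \frac{41772}{\frac{1}{9} \frac{1}{9 + 11 \cdot 3} \left(-2 + 81\right)} - - \frac{28775}{17178} = \frac{41772}{\frac{1}{9} \frac{1}{9 + 33} \cdot 79} + \frac{28775}{17178} = \frac{41772}{\frac{1}{9} \cdot \frac{1}{42} \cdot 79} + \frac{28775}{17178} = \frac{41772}{\frac{79}{378}} + \frac{28775}{17178} = 41772 \cdot \frac{378}{79} + \frac{28775}{17178} = \frac{15789816}{79} + \frac{28775}{17178} = \frac{271239732473}{1357062}$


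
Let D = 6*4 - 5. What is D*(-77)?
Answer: -1463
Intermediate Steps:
D = 19 (D = 24 - 5 = 19)
D*(-77) = 19*(-77) = -1463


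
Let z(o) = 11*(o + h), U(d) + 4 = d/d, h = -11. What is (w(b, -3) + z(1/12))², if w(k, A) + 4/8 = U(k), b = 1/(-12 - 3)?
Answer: 2199289/144 ≈ 15273.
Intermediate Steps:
U(d) = -3 (U(d) = -4 + d/d = -4 + 1 = -3)
z(o) = -121 + 11*o (z(o) = 11*(o - 11) = 11*(-11 + o) = -121 + 11*o)
b = -1/15 (b = 1/(-15) = -1/15 ≈ -0.066667)
w(k, A) = -7/2 (w(k, A) = -½ - 3 = -7/2)
(w(b, -3) + z(1/12))² = (-7/2 + (-121 + 11/12))² = (-7/2 - 1441/12)² = (-1483/12)² = 2199289/144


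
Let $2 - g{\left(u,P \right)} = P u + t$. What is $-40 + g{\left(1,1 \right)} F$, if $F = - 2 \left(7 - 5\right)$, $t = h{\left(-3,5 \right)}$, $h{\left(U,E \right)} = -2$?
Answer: $-52$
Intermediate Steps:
$t = -2$
$g{\left(u,P \right)} = 4 - P u$ ($g{\left(u,P \right)} = 2 - \left(P u - 2\right) = 2 - \left(-2 + P u\right) = 4 - P u$)
$F = -4$ ($F = \left(-2\right) 2 = -4$)
$-40 + g{\left(1,1 \right)} F = -40 + \left(4 - 1 \cdot 1\right) \left(-4\right) = -40 + \left(4 - 1\right) \left(-4\right) = -40 + 3 \left(-4\right) = -40 - 12 = -52$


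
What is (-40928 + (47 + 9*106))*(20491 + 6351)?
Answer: -1071720534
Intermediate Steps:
(-40928 + (47 + 9*106))*(20491 + 6351) = (-40928 + (47 + 954))*26842 = (-40928 + 1001)*26842 = -39927*26842 = -1071720534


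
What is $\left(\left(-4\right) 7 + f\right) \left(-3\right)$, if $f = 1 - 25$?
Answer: $156$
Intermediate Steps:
$f = -24$ ($f = 1 - 25 = -24$)
$\left(\left(-4\right) 7 + f\right) \left(-3\right) = \left(\left(-4\right) 7 - 24\right) \left(-3\right) = \left(-28 - 24\right) \left(-3\right) = \left(-52\right) \left(-3\right) = 156$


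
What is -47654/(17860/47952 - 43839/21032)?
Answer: 3003770007216/107908513 ≈ 27836.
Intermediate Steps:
-47654/(17860/47952 - 43839/21032) = -47654/(17860*(1/47952) - 43839*1/21032) = -47654/(4465/11988 - 43839/21032) = -47654/(-107908513/63032904) = -47654*(-63032904/107908513) = 3003770007216/107908513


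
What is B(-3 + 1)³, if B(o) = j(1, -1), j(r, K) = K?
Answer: -1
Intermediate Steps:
B(o) = -1
B(-3 + 1)³ = (-1)³ = -1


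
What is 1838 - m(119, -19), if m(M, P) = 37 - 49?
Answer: 1850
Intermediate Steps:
m(M, P) = -12
1838 - m(119, -19) = 1838 - 1*(-12) = 1838 + 12 = 1850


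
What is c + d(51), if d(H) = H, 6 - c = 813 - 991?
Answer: 235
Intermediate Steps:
c = 184 (c = 6 - (813 - 991) = 6 - 1*(-178) = 6 + 178 = 184)
c + d(51) = 184 + 51 = 235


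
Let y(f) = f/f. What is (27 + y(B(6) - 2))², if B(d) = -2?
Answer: 784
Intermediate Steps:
y(f) = 1
(27 + y(B(6) - 2))² = (27 + 1)² = 28² = 784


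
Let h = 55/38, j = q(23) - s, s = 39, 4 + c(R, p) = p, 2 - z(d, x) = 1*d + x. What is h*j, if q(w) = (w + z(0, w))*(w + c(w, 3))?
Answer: 275/38 ≈ 7.2368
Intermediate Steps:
z(d, x) = 2 - d - x (z(d, x) = 2 - (1*d + x) = 2 - (d + x) = 2 + (-d - x) = 2 - d - x)
c(R, p) = -4 + p
q(w) = -2 + 2*w (q(w) = (w + (2 - 1*0 - w))*(w + (-4 + 3)) = (w + (2 + 0 - w))*(w - 1) = (w + (2 - w))*(-1 + w) = 2*(-1 + w) = -2 + 2*w)
j = 5 (j = (-2 + 2*23) - 1*39 = (-2 + 46) - 39 = 44 - 39 = 5)
h = 55/38 (h = 55*(1/38) = 55/38 ≈ 1.4474)
h*j = (55/38)*5 = 275/38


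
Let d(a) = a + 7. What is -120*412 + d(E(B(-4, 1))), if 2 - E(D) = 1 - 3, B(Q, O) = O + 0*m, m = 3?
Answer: -49429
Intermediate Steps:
B(Q, O) = O (B(Q, O) = O + 0*3 = O + 0 = O)
E(D) = 4 (E(D) = 2 - (1 - 3) = 2 - 1*(-2) = 2 + 2 = 4)
d(a) = 7 + a
-120*412 + d(E(B(-4, 1))) = -120*412 + (7 + 4) = -49440 + 11 = -49429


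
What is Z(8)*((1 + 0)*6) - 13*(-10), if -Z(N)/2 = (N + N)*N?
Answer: -1406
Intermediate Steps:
Z(N) = -4*N**2 (Z(N) = -2*(N + N)*N = -2*2*N*N = -4*N**2)
Z(8)*((1 + 0)*6) - 13*(-10) = (-4*8**2)*((1 + 0)*6) - 13*(-10) = (-4*64)*(1*6) + 130 = -256*6 + 130 = -1536 + 130 = -1406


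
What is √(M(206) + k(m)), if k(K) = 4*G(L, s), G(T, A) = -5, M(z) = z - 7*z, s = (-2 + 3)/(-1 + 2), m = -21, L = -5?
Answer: 2*I*√314 ≈ 35.44*I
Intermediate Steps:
s = 1 (s = 1/1 = 1*1 = 1)
M(z) = -6*z
k(K) = -20 (k(K) = 4*(-5) = -20)
√(M(206) + k(m)) = √(-6*206 - 20) = √(-1236 - 20) = √(-1256) = 2*I*√314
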